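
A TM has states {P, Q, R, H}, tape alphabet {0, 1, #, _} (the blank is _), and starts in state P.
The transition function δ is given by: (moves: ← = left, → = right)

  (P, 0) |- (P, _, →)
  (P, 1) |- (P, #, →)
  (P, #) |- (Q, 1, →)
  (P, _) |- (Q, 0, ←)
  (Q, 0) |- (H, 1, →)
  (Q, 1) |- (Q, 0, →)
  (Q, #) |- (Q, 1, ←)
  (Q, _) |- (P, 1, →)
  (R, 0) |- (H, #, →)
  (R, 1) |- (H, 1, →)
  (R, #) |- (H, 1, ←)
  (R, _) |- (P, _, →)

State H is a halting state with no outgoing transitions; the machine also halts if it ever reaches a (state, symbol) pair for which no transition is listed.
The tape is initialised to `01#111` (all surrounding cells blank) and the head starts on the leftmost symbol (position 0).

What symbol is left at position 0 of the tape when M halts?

state=P head=0 tape=[0]1#111___   (P,0)→(P,_,→)
state=P head=1 tape=_[1]#111___   (P,1)→(P,#,→)
state=P head=2 tape=_#[#]111___   (P,#)→(Q,1,→)
state=Q head=3 tape=_#1[1]11___   (Q,1)→(Q,0,→)
state=Q head=4 tape=_#10[1]1___   (Q,1)→(Q,0,→)
state=Q head=5 tape=_#100[1]___   (Q,1)→(Q,0,→)
state=Q head=6 tape=_#1000[_]__   (Q,_)→(P,1,→)
state=P head=7 tape=_#10001[_]_   (P,_)→(Q,0,←)
state=Q head=6 tape=_#1000[1]0_   (Q,1)→(Q,0,→)
state=Q head=7 tape=_#10000[0]_   (Q,0)→(H,1,→)
state=H head=8 tape=_#100001[_]
Cell 0 holds _ when M halts.

_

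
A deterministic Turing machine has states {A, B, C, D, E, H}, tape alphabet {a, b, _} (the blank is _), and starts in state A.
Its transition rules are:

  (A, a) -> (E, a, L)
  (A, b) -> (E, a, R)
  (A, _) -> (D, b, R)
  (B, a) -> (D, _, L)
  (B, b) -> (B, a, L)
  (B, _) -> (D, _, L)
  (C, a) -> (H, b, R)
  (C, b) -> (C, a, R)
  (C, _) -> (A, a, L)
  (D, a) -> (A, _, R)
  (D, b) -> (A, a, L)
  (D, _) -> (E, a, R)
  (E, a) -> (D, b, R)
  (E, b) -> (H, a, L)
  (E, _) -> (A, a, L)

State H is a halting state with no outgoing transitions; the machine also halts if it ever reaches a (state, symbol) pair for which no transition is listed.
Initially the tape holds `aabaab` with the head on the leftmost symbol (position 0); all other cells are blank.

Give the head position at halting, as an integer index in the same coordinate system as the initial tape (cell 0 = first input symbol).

6

state=A head=0 tape=__[a]abaab____   (A,a)→(E,a,L)
state=E head=-1 tape=_[_]aabaab____   (E,_)→(A,a,L)
state=A head=-2 tape=[_]aaabaab____   (A,_)→(D,b,R)
state=D head=-1 tape=b[a]aabaab____   (D,a)→(A,_,R)
state=A head=0 tape=b_[a]abaab____   (A,a)→(E,a,L)
state=E head=-1 tape=b[_]aabaab____   (E,_)→(A,a,L)
state=A head=-2 tape=[b]aaabaab____   (A,b)→(E,a,R)
state=E head=-1 tape=a[a]aabaab____   (E,a)→(D,b,R)
state=D head=0 tape=ab[a]abaab____   (D,a)→(A,_,R)
state=A head=1 tape=ab_[a]baab____   (A,a)→(E,a,L)
state=E head=0 tape=ab[_]abaab____   (E,_)→(A,a,L)
state=A head=-1 tape=a[b]aabaab____   (A,b)→(E,a,R)
state=E head=0 tape=aa[a]abaab____   (E,a)→(D,b,R)
state=D head=1 tape=aab[a]baab____   (D,a)→(A,_,R)
state=A head=2 tape=aab_[b]aab____   (A,b)→(E,a,R)
state=E head=3 tape=aab_a[a]ab____   (E,a)→(D,b,R)
state=D head=4 tape=aab_ab[a]b____   (D,a)→(A,_,R)
state=A head=5 tape=aab_ab_[b]____   (A,b)→(E,a,R)
state=E head=6 tape=aab_ab_a[_]___   (E,_)→(A,a,L)
state=A head=5 tape=aab_ab_[a]a___   (A,a)→(E,a,L)
state=E head=4 tape=aab_ab[_]aa___   (E,_)→(A,a,L)
state=A head=3 tape=aab_a[b]aaa___   (A,b)→(E,a,R)
state=E head=4 tape=aab_aa[a]aa___   (E,a)→(D,b,R)
state=D head=5 tape=aab_aab[a]a___   (D,a)→(A,_,R)
state=A head=6 tape=aab_aab_[a]___   (A,a)→(E,a,L)
state=E head=5 tape=aab_aab[_]a___   (E,_)→(A,a,L)
state=A head=4 tape=aab_aa[b]aa___   (A,b)→(E,a,R)
state=E head=5 tape=aab_aaa[a]a___   (E,a)→(D,b,R)
state=D head=6 tape=aab_aaab[a]___   (D,a)→(A,_,R)
state=A head=7 tape=aab_aaab_[_]__   (A,_)→(D,b,R)
state=D head=8 tape=aab_aaab_b[_]_   (D,_)→(E,a,R)
state=E head=9 tape=aab_aaab_ba[_]   (E,_)→(A,a,L)
state=A head=8 tape=aab_aaab_b[a]a   (A,a)→(E,a,L)
state=E head=7 tape=aab_aaab_[b]aa   (E,b)→(H,a,L)
state=H head=6 tape=aab_aaab[_]aaa
At halt the head is at cell 6.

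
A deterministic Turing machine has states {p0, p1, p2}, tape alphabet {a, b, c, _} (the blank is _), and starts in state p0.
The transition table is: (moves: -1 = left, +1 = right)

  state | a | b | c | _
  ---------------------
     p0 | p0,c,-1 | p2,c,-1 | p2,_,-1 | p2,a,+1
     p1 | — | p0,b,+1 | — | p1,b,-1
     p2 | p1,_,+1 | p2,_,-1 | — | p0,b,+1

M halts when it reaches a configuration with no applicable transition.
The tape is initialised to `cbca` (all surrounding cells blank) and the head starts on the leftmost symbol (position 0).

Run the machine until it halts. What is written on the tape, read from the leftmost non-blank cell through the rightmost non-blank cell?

state=p0 head=0 tape=__[c]bca   (p0,c)→(p2,_,-1)
state=p2 head=-1 tape=_[_]_bca   (p2,_)→(p0,b,+1)
state=p0 head=0 tape=_b[_]bca   (p0,_)→(p2,a,+1)
state=p2 head=1 tape=_ba[b]ca   (p2,b)→(p2,_,-1)
state=p2 head=0 tape=_b[a]_ca   (p2,a)→(p1,_,+1)
state=p1 head=1 tape=_b_[_]ca   (p1,_)→(p1,b,-1)
state=p1 head=0 tape=_b[_]bca   (p1,_)→(p1,b,-1)
state=p1 head=-1 tape=_[b]bbca   (p1,b)→(p0,b,+1)
state=p0 head=0 tape=_b[b]bca   (p0,b)→(p2,c,-1)
state=p2 head=-1 tape=_[b]cbca   (p2,b)→(p2,_,-1)
state=p2 head=-2 tape=[_]_cbca   (p2,_)→(p0,b,+1)
state=p0 head=-1 tape=b[_]cbca   (p0,_)→(p2,a,+1)
state=p2 head=0 tape=ba[c]bca
The non-blank tape span at halt is bacbca.

bacbca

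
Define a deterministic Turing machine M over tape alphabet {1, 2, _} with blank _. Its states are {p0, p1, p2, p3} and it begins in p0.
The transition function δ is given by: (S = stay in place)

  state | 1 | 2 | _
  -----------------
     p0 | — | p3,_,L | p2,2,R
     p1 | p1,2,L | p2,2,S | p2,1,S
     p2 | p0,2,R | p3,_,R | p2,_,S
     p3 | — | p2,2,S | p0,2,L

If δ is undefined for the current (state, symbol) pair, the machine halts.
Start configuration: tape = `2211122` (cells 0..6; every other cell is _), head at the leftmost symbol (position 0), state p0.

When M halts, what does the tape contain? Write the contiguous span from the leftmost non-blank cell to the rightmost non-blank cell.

p0 | __[2]211122   read 2 → write _, move L, go to p3
p3 | _[_]_211122   read _ → write 2, move L, go to p0
p0 | [_]2_211122   read _ → write 2, move R, go to p2
p2 | 2[2]_211122   read 2 → write _, move R, go to p3
p3 | 2_[_]211122   read _ → write 2, move L, go to p0
p0 | 2[_]2211122   read _ → write 2, move R, go to p2
p2 | 22[2]211122   read 2 → write _, move R, go to p3
p3 | 22_[2]11122   read 2 → write 2, move S, go to p2
p2 | 22_[2]11122   read 2 → write _, move R, go to p3
p3 | 22__[1]1122
The non-blank tape span at halt is 22__11122.

22__11122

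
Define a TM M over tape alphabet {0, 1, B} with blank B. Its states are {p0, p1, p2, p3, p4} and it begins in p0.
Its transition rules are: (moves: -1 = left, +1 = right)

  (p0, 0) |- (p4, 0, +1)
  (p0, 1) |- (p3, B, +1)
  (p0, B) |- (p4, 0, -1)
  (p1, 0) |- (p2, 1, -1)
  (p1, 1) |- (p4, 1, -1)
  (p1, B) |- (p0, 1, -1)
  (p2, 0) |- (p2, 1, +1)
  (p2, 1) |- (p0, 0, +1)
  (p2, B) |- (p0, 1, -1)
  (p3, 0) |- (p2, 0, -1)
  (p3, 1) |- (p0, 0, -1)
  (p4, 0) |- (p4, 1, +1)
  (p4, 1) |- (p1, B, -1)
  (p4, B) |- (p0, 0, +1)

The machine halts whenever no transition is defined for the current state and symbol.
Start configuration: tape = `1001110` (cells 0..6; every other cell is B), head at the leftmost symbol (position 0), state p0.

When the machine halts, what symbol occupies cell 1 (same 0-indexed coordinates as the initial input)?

B

p0 | BBB[1]001110   read 1 → write B, move +1, go to p3
p3 | BBBB[0]01110   read 0 → write 0, move -1, go to p2
p2 | BBB[B]001110   read B → write 1, move -1, go to p0
p0 | BB[B]1001110   read B → write 0, move -1, go to p4
p4 | B[B]01001110   read B → write 0, move +1, go to p0
p0 | B0[0]1001110   read 0 → write 0, move +1, go to p4
p4 | B00[1]001110   read 1 → write B, move -1, go to p1
p1 | B0[0]B001110   read 0 → write 1, move -1, go to p2
p2 | B[0]1B001110   read 0 → write 1, move +1, go to p2
p2 | B1[1]B001110   read 1 → write 0, move +1, go to p0
p0 | B10[B]001110   read B → write 0, move -1, go to p4
p4 | B1[0]0001110   read 0 → write 1, move +1, go to p4
p4 | B11[0]001110   read 0 → write 1, move +1, go to p4
p4 | B111[0]01110   read 0 → write 1, move +1, go to p4
p4 | B1111[0]1110   read 0 → write 1, move +1, go to p4
p4 | B11111[1]110   read 1 → write B, move -1, go to p1
p1 | B1111[1]B110   read 1 → write 1, move -1, go to p4
p4 | B111[1]1B110   read 1 → write B, move -1, go to p1
p1 | B11[1]B1B110   read 1 → write 1, move -1, go to p4
p4 | B1[1]1B1B110   read 1 → write B, move -1, go to p1
p1 | B[1]B1B1B110   read 1 → write 1, move -1, go to p4
p4 | [B]1B1B1B110   read B → write 0, move +1, go to p0
p0 | 0[1]B1B1B110   read 1 → write B, move +1, go to p3
p3 | 0B[B]1B1B110
Cell 1 holds B when M halts.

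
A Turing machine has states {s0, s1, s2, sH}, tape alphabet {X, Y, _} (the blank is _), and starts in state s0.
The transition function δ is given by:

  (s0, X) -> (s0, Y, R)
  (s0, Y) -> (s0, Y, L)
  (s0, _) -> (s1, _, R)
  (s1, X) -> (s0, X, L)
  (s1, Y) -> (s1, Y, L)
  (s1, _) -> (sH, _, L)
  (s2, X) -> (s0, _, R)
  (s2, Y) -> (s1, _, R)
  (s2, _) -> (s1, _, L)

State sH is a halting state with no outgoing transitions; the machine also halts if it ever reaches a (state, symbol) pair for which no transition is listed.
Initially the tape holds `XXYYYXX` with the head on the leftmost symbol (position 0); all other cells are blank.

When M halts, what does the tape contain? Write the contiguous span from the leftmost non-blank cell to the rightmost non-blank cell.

s0 | __[X]XYYYXX   read X → write Y, move R, go to s0
s0 | __Y[X]YYYXX   read X → write Y, move R, go to s0
s0 | __YY[Y]YYXX   read Y → write Y, move L, go to s0
s0 | __Y[Y]YYYXX   read Y → write Y, move L, go to s0
s0 | __[Y]YYYYXX   read Y → write Y, move L, go to s0
s0 | _[_]YYYYYXX   read _ → write _, move R, go to s1
s1 | __[Y]YYYYXX   read Y → write Y, move L, go to s1
s1 | _[_]YYYYYXX   read _ → write _, move L, go to sH
sH | [_]_YYYYYXX
The non-blank tape span at halt is YYYYYXX.

YYYYYXX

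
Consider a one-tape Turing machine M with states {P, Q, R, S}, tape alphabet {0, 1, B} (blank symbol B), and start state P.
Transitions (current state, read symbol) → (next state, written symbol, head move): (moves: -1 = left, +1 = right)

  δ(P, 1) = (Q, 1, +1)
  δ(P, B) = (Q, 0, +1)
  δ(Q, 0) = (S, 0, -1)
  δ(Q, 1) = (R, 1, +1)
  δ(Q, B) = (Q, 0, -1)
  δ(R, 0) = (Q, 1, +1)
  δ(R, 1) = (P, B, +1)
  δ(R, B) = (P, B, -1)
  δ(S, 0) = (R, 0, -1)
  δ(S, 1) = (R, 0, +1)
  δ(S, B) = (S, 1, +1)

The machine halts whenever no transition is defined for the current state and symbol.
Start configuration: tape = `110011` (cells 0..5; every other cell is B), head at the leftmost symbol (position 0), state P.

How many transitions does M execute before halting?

14

state=P head=0 tape=[1]10011BB   (P,1)→(Q,1,+1)
state=Q head=1 tape=1[1]0011BB   (Q,1)→(R,1,+1)
state=R head=2 tape=11[0]011BB   (R,0)→(Q,1,+1)
state=Q head=3 tape=111[0]11BB   (Q,0)→(S,0,-1)
state=S head=2 tape=11[1]011BB   (S,1)→(R,0,+1)
state=R head=3 tape=110[0]11BB   (R,0)→(Q,1,+1)
state=Q head=4 tape=1101[1]1BB   (Q,1)→(R,1,+1)
state=R head=5 tape=11011[1]BB   (R,1)→(P,B,+1)
state=P head=6 tape=11011B[B]B   (P,B)→(Q,0,+1)
state=Q head=7 tape=11011B0[B]   (Q,B)→(Q,0,-1)
state=Q head=6 tape=11011B[0]0   (Q,0)→(S,0,-1)
state=S head=5 tape=11011[B]00   (S,B)→(S,1,+1)
state=S head=6 tape=110111[0]0   (S,0)→(R,0,-1)
state=R head=5 tape=11011[1]00   (R,1)→(P,B,+1)
state=P head=6 tape=11011B[0]0
M halts after 14 transitions.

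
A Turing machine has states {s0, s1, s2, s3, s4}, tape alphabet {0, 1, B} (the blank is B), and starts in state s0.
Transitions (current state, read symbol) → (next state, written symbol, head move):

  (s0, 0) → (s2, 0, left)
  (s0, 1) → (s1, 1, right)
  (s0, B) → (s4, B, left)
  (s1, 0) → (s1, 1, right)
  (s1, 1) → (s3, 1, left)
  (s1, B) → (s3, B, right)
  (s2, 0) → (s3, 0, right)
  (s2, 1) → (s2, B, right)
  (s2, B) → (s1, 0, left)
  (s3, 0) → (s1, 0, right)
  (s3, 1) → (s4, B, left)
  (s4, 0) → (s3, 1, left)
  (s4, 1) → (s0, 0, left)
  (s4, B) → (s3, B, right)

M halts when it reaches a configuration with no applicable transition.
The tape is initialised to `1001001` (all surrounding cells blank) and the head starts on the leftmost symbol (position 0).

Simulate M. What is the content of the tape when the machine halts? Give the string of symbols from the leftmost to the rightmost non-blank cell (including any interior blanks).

11BB001

s0 | [1]001001   read 1 → write 1, move right, go to s1
s1 | 1[0]01001   read 0 → write 1, move right, go to s1
s1 | 11[0]1001   read 0 → write 1, move right, go to s1
s1 | 111[1]001   read 1 → write 1, move left, go to s3
s3 | 11[1]1001   read 1 → write B, move left, go to s4
s4 | 1[1]B1001   read 1 → write 0, move left, go to s0
s0 | [1]0B1001   read 1 → write 1, move right, go to s1
s1 | 1[0]B1001   read 0 → write 1, move right, go to s1
s1 | 11[B]1001   read B → write B, move right, go to s3
s3 | 11B[1]001   read 1 → write B, move left, go to s4
s4 | 11[B]B001   read B → write B, move right, go to s3
s3 | 11B[B]001
The non-blank tape span at halt is 11BB001.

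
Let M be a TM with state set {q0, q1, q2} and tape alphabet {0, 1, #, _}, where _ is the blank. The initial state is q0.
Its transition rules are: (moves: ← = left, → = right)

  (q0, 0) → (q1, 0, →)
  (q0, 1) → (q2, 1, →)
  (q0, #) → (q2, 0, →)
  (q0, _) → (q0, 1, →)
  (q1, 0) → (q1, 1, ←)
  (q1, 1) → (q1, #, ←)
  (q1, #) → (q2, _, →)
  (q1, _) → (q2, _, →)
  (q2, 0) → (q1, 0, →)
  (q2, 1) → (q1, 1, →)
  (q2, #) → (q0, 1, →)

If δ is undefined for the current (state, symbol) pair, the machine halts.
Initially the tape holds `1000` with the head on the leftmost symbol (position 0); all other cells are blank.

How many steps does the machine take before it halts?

18

q0 | _[1]000_   read 1 → write 1, move →, go to q2
q2 | _1[0]00_   read 0 → write 0, move →, go to q1
q1 | _10[0]0_   read 0 → write 1, move ←, go to q1
q1 | _1[0]10_   read 0 → write 1, move ←, go to q1
q1 | _[1]110_   read 1 → write #, move ←, go to q1
q1 | [_]#110_   read _ → write _, move →, go to q2
q2 | _[#]110_   read # → write 1, move →, go to q0
q0 | _1[1]10_   read 1 → write 1, move →, go to q2
q2 | _11[1]0_   read 1 → write 1, move →, go to q1
q1 | _111[0]_   read 0 → write 1, move ←, go to q1
q1 | _11[1]1_   read 1 → write #, move ←, go to q1
q1 | _1[1]#1_   read 1 → write #, move ←, go to q1
q1 | _[1]##1_   read 1 → write #, move ←, go to q1
q1 | [_]###1_   read _ → write _, move →, go to q2
q2 | _[#]##1_   read # → write 1, move →, go to q0
q0 | _1[#]#1_   read # → write 0, move →, go to q2
q2 | _10[#]1_   read # → write 1, move →, go to q0
q0 | _101[1]_   read 1 → write 1, move →, go to q2
q2 | _1011[_]
M halts after 18 transitions.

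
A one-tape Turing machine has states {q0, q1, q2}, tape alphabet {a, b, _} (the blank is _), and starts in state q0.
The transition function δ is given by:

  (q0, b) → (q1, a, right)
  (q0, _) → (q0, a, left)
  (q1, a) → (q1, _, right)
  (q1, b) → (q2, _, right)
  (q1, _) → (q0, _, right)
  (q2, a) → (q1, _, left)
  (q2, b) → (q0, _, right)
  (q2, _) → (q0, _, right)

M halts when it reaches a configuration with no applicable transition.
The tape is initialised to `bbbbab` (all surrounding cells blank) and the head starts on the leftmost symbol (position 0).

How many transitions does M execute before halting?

11

q0 | [b]bbbab__   read b → write a, move right, go to q1
q1 | a[b]bbab__   read b → write _, move right, go to q2
q2 | a_[b]bab__   read b → write _, move right, go to q0
q0 | a__[b]ab__   read b → write a, move right, go to q1
q1 | a__a[a]b__   read a → write _, move right, go to q1
q1 | a__a_[b]__   read b → write _, move right, go to q2
q2 | a__a__[_]_   read _ → write _, move right, go to q0
q0 | a__a___[_]   read _ → write a, move left, go to q0
q0 | a__a__[_]a   read _ → write a, move left, go to q0
q0 | a__a_[_]aa   read _ → write a, move left, go to q0
q0 | a__a[_]aaa   read _ → write a, move left, go to q0
q0 | a__[a]aaaa
M halts after 11 transitions.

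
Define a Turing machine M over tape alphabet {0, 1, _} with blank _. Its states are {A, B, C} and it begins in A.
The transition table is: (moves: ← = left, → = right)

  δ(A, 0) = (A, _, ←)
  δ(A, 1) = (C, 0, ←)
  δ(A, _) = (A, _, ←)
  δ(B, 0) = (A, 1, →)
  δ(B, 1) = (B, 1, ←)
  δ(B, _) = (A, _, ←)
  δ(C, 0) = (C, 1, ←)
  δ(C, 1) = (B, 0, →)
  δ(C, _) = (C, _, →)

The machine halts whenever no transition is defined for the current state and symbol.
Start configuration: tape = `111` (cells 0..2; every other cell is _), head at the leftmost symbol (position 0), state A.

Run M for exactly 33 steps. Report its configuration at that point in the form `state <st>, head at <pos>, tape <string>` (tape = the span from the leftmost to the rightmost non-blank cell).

state C, head at -1, tape 10

A | _[1]11_   read 1 → write 0, move ←, go to C
C | [_]011_   read _ → write _, move →, go to C
C | _[0]11_   read 0 → write 1, move ←, go to C
C | [_]111_   read _ → write _, move →, go to C
C | _[1]11_   read 1 → write 0, move →, go to B
B | _0[1]1_   read 1 → write 1, move ←, go to B
B | _[0]11_   read 0 → write 1, move →, go to A
A | _1[1]1_   read 1 → write 0, move ←, go to C
C | _[1]01_   read 1 → write 0, move →, go to B
B | _0[0]1_   read 0 → write 1, move →, go to A
A | _01[1]_   read 1 → write 0, move ←, go to C
C | _0[1]0_   read 1 → write 0, move →, go to B
B | _00[0]_   read 0 → write 1, move →, go to A
A | _001[_]   read _ → write _, move ←, go to A
A | _00[1]_   read 1 → write 0, move ←, go to C
C | _0[0]0_   read 0 → write 1, move ←, go to C
C | _[0]10_   read 0 → write 1, move ←, go to C
C | [_]110_   read _ → write _, move →, go to C
C | _[1]10_   read 1 → write 0, move →, go to B
B | _0[1]0_   read 1 → write 1, move ←, go to B
B | _[0]10_   read 0 → write 1, move →, go to A
A | _1[1]0_   read 1 → write 0, move ←, go to C
C | _[1]00_   read 1 → write 0, move →, go to B
B | _0[0]0_   read 0 → write 1, move →, go to A
A | _01[0]_   read 0 → write _, move ←, go to A
A | _0[1]__   read 1 → write 0, move ←, go to C
C | _[0]0__   read 0 → write 1, move ←, go to C
C | [_]10__   read _ → write _, move →, go to C
C | _[1]0__   read 1 → write 0, move →, go to B
B | _0[0]__   read 0 → write 1, move →, go to A
A | _01[_]_   read _ → write _, move ←, go to A
A | _0[1]__   read 1 → write 0, move ←, go to C
C | _[0]0__   read 0 → write 1, move ←, go to C
C | [_]10__
After 33 steps: state C, head at -1, tape 10.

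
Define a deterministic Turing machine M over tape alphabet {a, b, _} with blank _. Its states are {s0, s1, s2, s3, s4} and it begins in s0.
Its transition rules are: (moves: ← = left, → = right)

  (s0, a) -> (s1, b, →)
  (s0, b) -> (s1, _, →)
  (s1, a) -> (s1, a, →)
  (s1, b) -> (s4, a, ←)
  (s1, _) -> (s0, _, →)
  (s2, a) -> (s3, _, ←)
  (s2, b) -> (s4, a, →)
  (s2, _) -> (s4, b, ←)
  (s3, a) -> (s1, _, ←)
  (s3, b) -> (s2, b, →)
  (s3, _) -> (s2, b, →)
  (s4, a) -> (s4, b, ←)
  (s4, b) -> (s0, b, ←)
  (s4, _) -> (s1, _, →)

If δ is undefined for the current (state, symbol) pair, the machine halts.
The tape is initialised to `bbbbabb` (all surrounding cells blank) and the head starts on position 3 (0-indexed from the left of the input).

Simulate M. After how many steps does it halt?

s0 | bbb[b]abb__   read b → write _, move →, go to s1
s1 | bbb_[a]bb__   read a → write a, move →, go to s1
s1 | bbb_a[b]b__   read b → write a, move ←, go to s4
s4 | bbb_[a]ab__   read a → write b, move ←, go to s4
s4 | bbb[_]bab__   read _ → write _, move →, go to s1
s1 | bbb_[b]ab__   read b → write a, move ←, go to s4
s4 | bbb[_]aab__   read _ → write _, move →, go to s1
s1 | bbb_[a]ab__   read a → write a, move →, go to s1
s1 | bbb_a[a]b__   read a → write a, move →, go to s1
s1 | bbb_aa[b]__   read b → write a, move ←, go to s4
s4 | bbb_a[a]a__   read a → write b, move ←, go to s4
s4 | bbb_[a]ba__   read a → write b, move ←, go to s4
s4 | bbb[_]bba__   read _ → write _, move →, go to s1
s1 | bbb_[b]ba__   read b → write a, move ←, go to s4
s4 | bbb[_]aba__   read _ → write _, move →, go to s1
s1 | bbb_[a]ba__   read a → write a, move →, go to s1
s1 | bbb_a[b]a__   read b → write a, move ←, go to s4
s4 | bbb_[a]aa__   read a → write b, move ←, go to s4
s4 | bbb[_]baa__   read _ → write _, move →, go to s1
s1 | bbb_[b]aa__   read b → write a, move ←, go to s4
s4 | bbb[_]aaa__   read _ → write _, move →, go to s1
s1 | bbb_[a]aa__   read a → write a, move →, go to s1
s1 | bbb_a[a]a__   read a → write a, move →, go to s1
s1 | bbb_aa[a]__   read a → write a, move →, go to s1
s1 | bbb_aaa[_]_   read _ → write _, move →, go to s0
s0 | bbb_aaa_[_]
M halts after 25 transitions.

25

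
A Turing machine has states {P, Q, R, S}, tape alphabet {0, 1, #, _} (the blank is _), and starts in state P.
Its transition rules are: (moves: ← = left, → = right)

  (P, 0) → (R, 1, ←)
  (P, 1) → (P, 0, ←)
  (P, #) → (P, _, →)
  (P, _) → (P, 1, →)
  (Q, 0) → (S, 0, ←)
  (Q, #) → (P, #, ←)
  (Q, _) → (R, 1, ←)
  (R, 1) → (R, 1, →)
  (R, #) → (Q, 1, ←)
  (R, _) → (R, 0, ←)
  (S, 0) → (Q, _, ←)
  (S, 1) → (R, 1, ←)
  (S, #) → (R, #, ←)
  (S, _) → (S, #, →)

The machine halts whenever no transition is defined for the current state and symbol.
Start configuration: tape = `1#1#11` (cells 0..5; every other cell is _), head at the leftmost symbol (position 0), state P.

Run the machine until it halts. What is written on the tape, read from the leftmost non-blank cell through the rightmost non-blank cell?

1111#11

state=P head=0 tape=_[1]#1#11   (P,1)→(P,0,←)
state=P head=-1 tape=[_]0#1#11   (P,_)→(P,1,→)
state=P head=0 tape=1[0]#1#11   (P,0)→(R,1,←)
state=R head=-1 tape=[1]1#1#11   (R,1)→(R,1,→)
state=R head=0 tape=1[1]#1#11   (R,1)→(R,1,→)
state=R head=1 tape=11[#]1#11   (R,#)→(Q,1,←)
state=Q head=0 tape=1[1]11#11
The non-blank tape span at halt is 1111#11.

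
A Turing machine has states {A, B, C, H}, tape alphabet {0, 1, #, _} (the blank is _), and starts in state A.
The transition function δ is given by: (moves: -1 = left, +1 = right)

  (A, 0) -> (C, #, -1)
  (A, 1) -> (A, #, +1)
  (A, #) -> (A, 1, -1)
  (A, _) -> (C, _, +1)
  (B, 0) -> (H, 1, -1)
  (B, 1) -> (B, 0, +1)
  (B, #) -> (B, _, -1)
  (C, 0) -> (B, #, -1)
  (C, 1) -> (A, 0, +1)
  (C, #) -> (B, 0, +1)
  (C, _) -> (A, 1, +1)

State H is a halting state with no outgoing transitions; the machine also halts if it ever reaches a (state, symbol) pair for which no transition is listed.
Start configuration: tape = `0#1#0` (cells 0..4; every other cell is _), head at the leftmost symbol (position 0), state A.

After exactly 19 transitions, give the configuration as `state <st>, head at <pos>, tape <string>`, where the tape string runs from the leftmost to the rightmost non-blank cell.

state A, head at -1, tape 1#11110

A | __[0]#1#0   read 0 → write #, move -1, go to C
C | _[_]##1#0   read _ → write 1, move +1, go to A
A | _1[#]#1#0   read # → write 1, move -1, go to A
A | _[1]1#1#0   read 1 → write #, move +1, go to A
A | _#[1]#1#0   read 1 → write #, move +1, go to A
A | _##[#]1#0   read # → write 1, move -1, go to A
A | _#[#]11#0   read # → write 1, move -1, go to A
A | _[#]111#0   read # → write 1, move -1, go to A
A | [_]1111#0   read _ → write _, move +1, go to C
C | _[1]111#0   read 1 → write 0, move +1, go to A
A | _0[1]11#0   read 1 → write #, move +1, go to A
A | _0#[1]1#0   read 1 → write #, move +1, go to A
A | _0##[1]#0   read 1 → write #, move +1, go to A
A | _0###[#]0   read # → write 1, move -1, go to A
A | _0##[#]10   read # → write 1, move -1, go to A
A | _0#[#]110   read # → write 1, move -1, go to A
A | _0[#]1110   read # → write 1, move -1, go to A
A | _[0]11110   read 0 → write #, move -1, go to C
C | [_]#11110   read _ → write 1, move +1, go to A
A | 1[#]11110
After 19 steps: state A, head at -1, tape 1#11110.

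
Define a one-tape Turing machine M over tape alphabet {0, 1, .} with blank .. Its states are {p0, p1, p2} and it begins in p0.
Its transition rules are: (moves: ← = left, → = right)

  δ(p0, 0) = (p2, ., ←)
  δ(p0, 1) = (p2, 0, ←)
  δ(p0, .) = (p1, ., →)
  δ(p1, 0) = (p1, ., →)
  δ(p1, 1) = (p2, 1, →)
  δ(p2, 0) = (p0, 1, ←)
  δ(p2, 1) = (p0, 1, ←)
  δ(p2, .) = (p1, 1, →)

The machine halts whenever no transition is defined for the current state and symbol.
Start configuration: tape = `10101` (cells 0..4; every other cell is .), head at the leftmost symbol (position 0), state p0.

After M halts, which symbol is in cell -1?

state=p0 head=0 tape=.[1]0101..   (p0,1)→(p2,0,←)
state=p2 head=-1 tape=[.]00101..   (p2,.)→(p1,1,→)
state=p1 head=0 tape=1[0]0101..   (p1,0)→(p1,.,→)
state=p1 head=1 tape=1.[0]101..   (p1,0)→(p1,.,→)
state=p1 head=2 tape=1..[1]01..   (p1,1)→(p2,1,→)
state=p2 head=3 tape=1..1[0]1..   (p2,0)→(p0,1,←)
state=p0 head=2 tape=1..[1]11..   (p0,1)→(p2,0,←)
state=p2 head=1 tape=1.[.]011..   (p2,.)→(p1,1,→)
state=p1 head=2 tape=1.1[0]11..   (p1,0)→(p1,.,→)
state=p1 head=3 tape=1.1.[1]1..   (p1,1)→(p2,1,→)
state=p2 head=4 tape=1.1.1[1]..   (p2,1)→(p0,1,←)
state=p0 head=3 tape=1.1.[1]1..   (p0,1)→(p2,0,←)
state=p2 head=2 tape=1.1[.]01..   (p2,.)→(p1,1,→)
state=p1 head=3 tape=1.11[0]1..   (p1,0)→(p1,.,→)
state=p1 head=4 tape=1.11.[1]..   (p1,1)→(p2,1,→)
state=p2 head=5 tape=1.11.1[.].   (p2,.)→(p1,1,→)
state=p1 head=6 tape=1.11.11[.]
Cell -1 holds 1 when M halts.

1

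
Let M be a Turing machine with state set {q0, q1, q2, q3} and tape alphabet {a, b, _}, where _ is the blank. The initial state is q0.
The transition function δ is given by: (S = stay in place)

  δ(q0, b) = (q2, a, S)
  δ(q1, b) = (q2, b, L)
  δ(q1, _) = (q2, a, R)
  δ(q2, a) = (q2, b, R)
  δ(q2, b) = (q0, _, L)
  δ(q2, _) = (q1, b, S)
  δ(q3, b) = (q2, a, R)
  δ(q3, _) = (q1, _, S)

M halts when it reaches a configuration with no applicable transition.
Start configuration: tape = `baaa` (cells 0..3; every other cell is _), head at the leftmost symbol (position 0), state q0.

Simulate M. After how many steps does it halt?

23

state=q0 head=0 tape=_[b]aaa_   (q0,b)→(q2,a,S)
state=q2 head=0 tape=_[a]aaa_   (q2,a)→(q2,b,R)
state=q2 head=1 tape=_b[a]aa_   (q2,a)→(q2,b,R)
state=q2 head=2 tape=_bb[a]a_   (q2,a)→(q2,b,R)
state=q2 head=3 tape=_bbb[a]_   (q2,a)→(q2,b,R)
state=q2 head=4 tape=_bbbb[_]   (q2,_)→(q1,b,S)
state=q1 head=4 tape=_bbbb[b]   (q1,b)→(q2,b,L)
state=q2 head=3 tape=_bbb[b]b   (q2,b)→(q0,_,L)
state=q0 head=2 tape=_bb[b]_b   (q0,b)→(q2,a,S)
state=q2 head=2 tape=_bb[a]_b   (q2,a)→(q2,b,R)
state=q2 head=3 tape=_bbb[_]b   (q2,_)→(q1,b,S)
state=q1 head=3 tape=_bbb[b]b   (q1,b)→(q2,b,L)
state=q2 head=2 tape=_bb[b]bb   (q2,b)→(q0,_,L)
state=q0 head=1 tape=_b[b]_bb   (q0,b)→(q2,a,S)
state=q2 head=1 tape=_b[a]_bb   (q2,a)→(q2,b,R)
state=q2 head=2 tape=_bb[_]bb   (q2,_)→(q1,b,S)
state=q1 head=2 tape=_bb[b]bb   (q1,b)→(q2,b,L)
state=q2 head=1 tape=_b[b]bbb   (q2,b)→(q0,_,L)
state=q0 head=0 tape=_[b]_bbb   (q0,b)→(q2,a,S)
state=q2 head=0 tape=_[a]_bbb   (q2,a)→(q2,b,R)
state=q2 head=1 tape=_b[_]bbb   (q2,_)→(q1,b,S)
state=q1 head=1 tape=_b[b]bbb   (q1,b)→(q2,b,L)
state=q2 head=0 tape=_[b]bbbb   (q2,b)→(q0,_,L)
state=q0 head=-1 tape=[_]_bbbb
M halts after 23 transitions.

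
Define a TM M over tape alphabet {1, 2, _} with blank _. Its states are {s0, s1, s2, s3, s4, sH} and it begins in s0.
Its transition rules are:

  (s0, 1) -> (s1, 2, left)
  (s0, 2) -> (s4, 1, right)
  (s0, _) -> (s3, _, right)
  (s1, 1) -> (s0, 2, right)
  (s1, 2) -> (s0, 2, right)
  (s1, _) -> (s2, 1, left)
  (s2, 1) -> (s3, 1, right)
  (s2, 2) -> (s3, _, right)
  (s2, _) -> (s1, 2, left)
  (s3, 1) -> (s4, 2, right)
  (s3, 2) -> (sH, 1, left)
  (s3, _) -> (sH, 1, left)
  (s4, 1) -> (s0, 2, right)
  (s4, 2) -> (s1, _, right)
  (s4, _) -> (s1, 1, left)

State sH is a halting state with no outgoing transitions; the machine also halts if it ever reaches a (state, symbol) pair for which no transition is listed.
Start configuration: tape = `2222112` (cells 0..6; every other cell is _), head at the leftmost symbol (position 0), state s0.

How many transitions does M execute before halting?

state=s0 head=0 tape=[2]222112___   (s0,2)→(s4,1,right)
state=s4 head=1 tape=1[2]22112___   (s4,2)→(s1,_,right)
state=s1 head=2 tape=1_[2]2112___   (s1,2)→(s0,2,right)
state=s0 head=3 tape=1_2[2]112___   (s0,2)→(s4,1,right)
state=s4 head=4 tape=1_21[1]12___   (s4,1)→(s0,2,right)
state=s0 head=5 tape=1_212[1]2___   (s0,1)→(s1,2,left)
state=s1 head=4 tape=1_21[2]22___   (s1,2)→(s0,2,right)
state=s0 head=5 tape=1_212[2]2___   (s0,2)→(s4,1,right)
state=s4 head=6 tape=1_2121[2]___   (s4,2)→(s1,_,right)
state=s1 head=7 tape=1_2121_[_]__   (s1,_)→(s2,1,left)
state=s2 head=6 tape=1_2121[_]1__   (s2,_)→(s1,2,left)
state=s1 head=5 tape=1_212[1]21__   (s1,1)→(s0,2,right)
state=s0 head=6 tape=1_2122[2]1__   (s0,2)→(s4,1,right)
state=s4 head=7 tape=1_21221[1]__   (s4,1)→(s0,2,right)
state=s0 head=8 tape=1_212212[_]_   (s0,_)→(s3,_,right)
state=s3 head=9 tape=1_212212_[_]   (s3,_)→(sH,1,left)
state=sH head=8 tape=1_212212[_]1
M halts after 16 transitions.

16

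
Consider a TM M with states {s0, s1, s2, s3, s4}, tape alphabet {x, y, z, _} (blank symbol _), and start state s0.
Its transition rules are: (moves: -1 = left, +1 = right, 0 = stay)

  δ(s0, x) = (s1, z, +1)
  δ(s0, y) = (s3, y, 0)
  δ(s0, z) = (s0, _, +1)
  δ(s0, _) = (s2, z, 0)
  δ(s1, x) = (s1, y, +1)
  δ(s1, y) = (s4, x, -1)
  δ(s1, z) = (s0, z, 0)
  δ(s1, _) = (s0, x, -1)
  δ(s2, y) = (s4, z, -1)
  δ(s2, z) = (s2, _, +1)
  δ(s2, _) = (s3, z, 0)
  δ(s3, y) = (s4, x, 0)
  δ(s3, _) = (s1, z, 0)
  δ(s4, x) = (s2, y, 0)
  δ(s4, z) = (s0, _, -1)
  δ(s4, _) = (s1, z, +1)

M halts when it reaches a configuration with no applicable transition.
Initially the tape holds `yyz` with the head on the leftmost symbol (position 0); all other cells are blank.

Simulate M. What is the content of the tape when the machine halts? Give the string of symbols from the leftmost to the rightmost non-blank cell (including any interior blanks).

zz___z

state=s0 head=0 tape=_[y]yz__   (s0,y)→(s3,y,0)
state=s3 head=0 tape=_[y]yz__   (s3,y)→(s4,x,0)
state=s4 head=0 tape=_[x]yz__   (s4,x)→(s2,y,0)
state=s2 head=0 tape=_[y]yz__   (s2,y)→(s4,z,-1)
state=s4 head=-1 tape=[_]zyz__   (s4,_)→(s1,z,+1)
state=s1 head=0 tape=z[z]yz__   (s1,z)→(s0,z,0)
state=s0 head=0 tape=z[z]yz__   (s0,z)→(s0,_,+1)
state=s0 head=1 tape=z_[y]z__   (s0,y)→(s3,y,0)
state=s3 head=1 tape=z_[y]z__   (s3,y)→(s4,x,0)
state=s4 head=1 tape=z_[x]z__   (s4,x)→(s2,y,0)
state=s2 head=1 tape=z_[y]z__   (s2,y)→(s4,z,-1)
state=s4 head=0 tape=z[_]zz__   (s4,_)→(s1,z,+1)
state=s1 head=1 tape=zz[z]z__   (s1,z)→(s0,z,0)
state=s0 head=1 tape=zz[z]z__   (s0,z)→(s0,_,+1)
state=s0 head=2 tape=zz_[z]__   (s0,z)→(s0,_,+1)
state=s0 head=3 tape=zz__[_]_   (s0,_)→(s2,z,0)
state=s2 head=3 tape=zz__[z]_   (s2,z)→(s2,_,+1)
state=s2 head=4 tape=zz___[_]   (s2,_)→(s3,z,0)
state=s3 head=4 tape=zz___[z]
The non-blank tape span at halt is zz___z.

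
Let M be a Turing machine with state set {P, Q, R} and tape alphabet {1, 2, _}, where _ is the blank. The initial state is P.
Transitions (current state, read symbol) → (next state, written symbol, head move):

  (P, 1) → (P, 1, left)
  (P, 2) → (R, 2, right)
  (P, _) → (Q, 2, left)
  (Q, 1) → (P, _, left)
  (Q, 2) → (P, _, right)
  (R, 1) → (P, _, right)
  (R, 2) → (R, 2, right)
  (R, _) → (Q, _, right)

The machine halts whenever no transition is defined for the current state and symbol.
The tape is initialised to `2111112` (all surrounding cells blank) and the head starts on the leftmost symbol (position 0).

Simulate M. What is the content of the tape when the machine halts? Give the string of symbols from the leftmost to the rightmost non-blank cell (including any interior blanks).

2_2

P | [2]111112__   read 2 → write 2, move right, go to R
R | 2[1]11112__   read 1 → write _, move right, go to P
P | 2_[1]1112__   read 1 → write 1, move left, go to P
P | 2[_]11112__   read _ → write 2, move left, go to Q
Q | [2]211112__   read 2 → write _, move right, go to P
P | _[2]11112__   read 2 → write 2, move right, go to R
R | _2[1]1112__   read 1 → write _, move right, go to P
P | _2_[1]112__   read 1 → write 1, move left, go to P
P | _2[_]1112__   read _ → write 2, move left, go to Q
Q | _[2]21112__   read 2 → write _, move right, go to P
P | __[2]1112__   read 2 → write 2, move right, go to R
R | __2[1]112__   read 1 → write _, move right, go to P
P | __2_[1]12__   read 1 → write 1, move left, go to P
P | __2[_]112__   read _ → write 2, move left, go to Q
Q | __[2]2112__   read 2 → write _, move right, go to P
P | ___[2]112__   read 2 → write 2, move right, go to R
R | ___2[1]12__   read 1 → write _, move right, go to P
P | ___2_[1]2__   read 1 → write 1, move left, go to P
P | ___2[_]12__   read _ → write 2, move left, go to Q
Q | ___[2]212__   read 2 → write _, move right, go to P
P | ____[2]12__   read 2 → write 2, move right, go to R
R | ____2[1]2__   read 1 → write _, move right, go to P
P | ____2_[2]__   read 2 → write 2, move right, go to R
R | ____2_2[_]_   read _ → write _, move right, go to Q
Q | ____2_2_[_]
The non-blank tape span at halt is 2_2.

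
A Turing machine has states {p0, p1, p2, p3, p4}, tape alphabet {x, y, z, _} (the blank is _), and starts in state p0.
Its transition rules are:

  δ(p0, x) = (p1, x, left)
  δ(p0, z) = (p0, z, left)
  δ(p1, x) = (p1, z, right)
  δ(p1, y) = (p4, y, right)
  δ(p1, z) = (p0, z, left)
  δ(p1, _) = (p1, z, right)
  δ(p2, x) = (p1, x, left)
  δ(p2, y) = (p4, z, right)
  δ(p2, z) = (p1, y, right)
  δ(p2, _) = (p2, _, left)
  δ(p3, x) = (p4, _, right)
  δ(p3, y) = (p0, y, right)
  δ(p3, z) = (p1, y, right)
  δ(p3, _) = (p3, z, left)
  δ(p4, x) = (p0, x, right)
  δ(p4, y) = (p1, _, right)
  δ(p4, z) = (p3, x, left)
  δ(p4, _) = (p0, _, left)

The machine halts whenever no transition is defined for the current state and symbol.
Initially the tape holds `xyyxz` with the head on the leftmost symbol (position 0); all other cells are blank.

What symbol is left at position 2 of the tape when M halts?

state=p0 head=0 tape=_[x]yyxz   (p0,x)→(p1,x,left)
state=p1 head=-1 tape=[_]xyyxz   (p1,_)→(p1,z,right)
state=p1 head=0 tape=z[x]yyxz   (p1,x)→(p1,z,right)
state=p1 head=1 tape=zz[y]yxz   (p1,y)→(p4,y,right)
state=p4 head=2 tape=zzy[y]xz   (p4,y)→(p1,_,right)
state=p1 head=3 tape=zzy_[x]z   (p1,x)→(p1,z,right)
state=p1 head=4 tape=zzy_z[z]   (p1,z)→(p0,z,left)
state=p0 head=3 tape=zzy_[z]z   (p0,z)→(p0,z,left)
state=p0 head=2 tape=zzy[_]zz
Cell 2 holds _ when M halts.

_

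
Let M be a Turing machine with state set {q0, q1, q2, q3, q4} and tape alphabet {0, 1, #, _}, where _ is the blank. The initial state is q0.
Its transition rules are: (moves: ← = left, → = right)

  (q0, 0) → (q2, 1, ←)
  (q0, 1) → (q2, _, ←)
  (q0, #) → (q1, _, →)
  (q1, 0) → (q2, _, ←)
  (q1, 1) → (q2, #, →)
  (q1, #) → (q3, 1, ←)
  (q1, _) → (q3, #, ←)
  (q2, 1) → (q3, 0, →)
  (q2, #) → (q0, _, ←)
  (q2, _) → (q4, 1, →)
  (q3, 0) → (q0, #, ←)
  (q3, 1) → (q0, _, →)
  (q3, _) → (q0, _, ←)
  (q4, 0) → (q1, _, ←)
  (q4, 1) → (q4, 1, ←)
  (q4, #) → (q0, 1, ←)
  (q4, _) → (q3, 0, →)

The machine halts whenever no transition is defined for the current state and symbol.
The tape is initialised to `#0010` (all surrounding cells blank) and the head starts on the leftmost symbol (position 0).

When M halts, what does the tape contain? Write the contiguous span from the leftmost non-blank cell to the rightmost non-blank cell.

0__#0

q0 | [#]0010   read # → write _, move →, go to q1
q1 | _[0]010   read 0 → write _, move ←, go to q2
q2 | [_]_010   read _ → write 1, move →, go to q4
q4 | 1[_]010   read _ → write 0, move →, go to q3
q3 | 10[0]10   read 0 → write #, move ←, go to q0
q0 | 1[0]#10   read 0 → write 1, move ←, go to q2
q2 | [1]1#10   read 1 → write 0, move →, go to q3
q3 | 0[1]#10   read 1 → write _, move →, go to q0
q0 | 0_[#]10   read # → write _, move →, go to q1
q1 | 0__[1]0   read 1 → write #, move →, go to q2
q2 | 0__#[0]
The non-blank tape span at halt is 0__#0.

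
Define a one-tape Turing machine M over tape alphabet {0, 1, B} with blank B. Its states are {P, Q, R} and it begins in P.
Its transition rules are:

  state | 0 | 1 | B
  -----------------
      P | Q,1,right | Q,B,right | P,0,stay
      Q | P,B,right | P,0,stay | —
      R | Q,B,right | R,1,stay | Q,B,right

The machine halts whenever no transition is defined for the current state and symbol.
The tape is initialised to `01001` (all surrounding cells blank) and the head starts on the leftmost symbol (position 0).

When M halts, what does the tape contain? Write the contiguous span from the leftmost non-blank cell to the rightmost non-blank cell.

P | [0]1001B   read 0 → write 1, move right, go to Q
Q | 1[1]001B   read 1 → write 0, move stay, go to P
P | 1[0]001B   read 0 → write 1, move right, go to Q
Q | 11[0]01B   read 0 → write B, move right, go to P
P | 11B[0]1B   read 0 → write 1, move right, go to Q
Q | 11B1[1]B   read 1 → write 0, move stay, go to P
P | 11B1[0]B   read 0 → write 1, move right, go to Q
Q | 11B11[B]
The non-blank tape span at halt is 11B11.

11B11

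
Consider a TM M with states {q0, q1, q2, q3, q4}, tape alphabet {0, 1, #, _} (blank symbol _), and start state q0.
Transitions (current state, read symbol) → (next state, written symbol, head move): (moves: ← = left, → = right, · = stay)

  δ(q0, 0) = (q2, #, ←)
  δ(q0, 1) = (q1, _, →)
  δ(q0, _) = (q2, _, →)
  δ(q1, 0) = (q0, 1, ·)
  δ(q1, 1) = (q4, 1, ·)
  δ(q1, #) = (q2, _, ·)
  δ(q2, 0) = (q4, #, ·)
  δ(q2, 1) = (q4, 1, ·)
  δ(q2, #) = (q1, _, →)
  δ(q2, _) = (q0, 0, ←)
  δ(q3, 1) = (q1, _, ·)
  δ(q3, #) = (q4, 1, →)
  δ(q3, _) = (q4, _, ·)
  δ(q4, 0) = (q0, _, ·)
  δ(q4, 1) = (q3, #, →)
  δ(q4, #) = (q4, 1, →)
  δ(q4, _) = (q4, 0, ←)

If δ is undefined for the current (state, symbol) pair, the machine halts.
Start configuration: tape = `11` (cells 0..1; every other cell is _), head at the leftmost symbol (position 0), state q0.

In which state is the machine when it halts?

q0 | [1]1___   read 1 → write _, move →, go to q1
q1 | _[1]___   read 1 → write 1, move ·, go to q4
q4 | _[1]___   read 1 → write #, move →, go to q3
q3 | _#[_]__   read _ → write _, move ·, go to q4
q4 | _#[_]__   read _ → write 0, move ←, go to q4
q4 | _[#]0__   read # → write 1, move →, go to q4
q4 | _1[0]__   read 0 → write _, move ·, go to q0
q0 | _1[_]__   read _ → write _, move →, go to q2
q2 | _1_[_]_   read _ → write 0, move ←, go to q0
q0 | _1[_]0_   read _ → write _, move →, go to q2
q2 | _1_[0]_   read 0 → write #, move ·, go to q4
q4 | _1_[#]_   read # → write 1, move →, go to q4
q4 | _1_1[_]   read _ → write 0, move ←, go to q4
q4 | _1_[1]0   read 1 → write #, move →, go to q3
q3 | _1_#[0]
No transition is defined for (q3, 0); M halts in state q3.

q3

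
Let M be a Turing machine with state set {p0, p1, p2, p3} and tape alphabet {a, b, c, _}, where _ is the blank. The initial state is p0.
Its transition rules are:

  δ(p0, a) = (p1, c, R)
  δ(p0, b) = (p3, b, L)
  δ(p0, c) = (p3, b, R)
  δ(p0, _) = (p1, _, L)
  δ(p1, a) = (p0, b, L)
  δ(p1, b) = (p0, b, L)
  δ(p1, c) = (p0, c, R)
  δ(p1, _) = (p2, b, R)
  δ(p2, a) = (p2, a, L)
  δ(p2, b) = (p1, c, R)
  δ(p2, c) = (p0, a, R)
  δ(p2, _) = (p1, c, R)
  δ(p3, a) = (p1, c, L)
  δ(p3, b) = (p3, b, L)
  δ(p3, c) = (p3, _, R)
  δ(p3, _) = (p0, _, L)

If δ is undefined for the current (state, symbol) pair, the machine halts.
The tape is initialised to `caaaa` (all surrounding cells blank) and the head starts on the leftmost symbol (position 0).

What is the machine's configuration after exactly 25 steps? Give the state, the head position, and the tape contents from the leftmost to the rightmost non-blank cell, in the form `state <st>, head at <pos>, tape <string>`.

state p0, head at -5, tape b_bbbbcaaa

state=p0 head=0 tape=_____[c]aaaa   (p0,c)→(p3,b,R)
state=p3 head=1 tape=_____b[a]aaa   (p3,a)→(p1,c,L)
state=p1 head=0 tape=_____[b]caaa   (p1,b)→(p0,b,L)
state=p0 head=-1 tape=____[_]bcaaa   (p0,_)→(p1,_,L)
state=p1 head=-2 tape=___[_]_bcaaa   (p1,_)→(p2,b,R)
state=p2 head=-1 tape=___b[_]bcaaa   (p2,_)→(p1,c,R)
state=p1 head=0 tape=___bc[b]caaa   (p1,b)→(p0,b,L)
state=p0 head=-1 tape=___b[c]bcaaa   (p0,c)→(p3,b,R)
state=p3 head=0 tape=___bb[b]caaa   (p3,b)→(p3,b,L)
state=p3 head=-1 tape=___b[b]bcaaa   (p3,b)→(p3,b,L)
state=p3 head=-2 tape=___[b]bbcaaa   (p3,b)→(p3,b,L)
state=p3 head=-3 tape=__[_]bbbcaaa   (p3,_)→(p0,_,L)
state=p0 head=-4 tape=_[_]_bbbcaaa   (p0,_)→(p1,_,L)
state=p1 head=-5 tape=[_]__bbbcaaa   (p1,_)→(p2,b,R)
state=p2 head=-4 tape=b[_]_bbbcaaa   (p2,_)→(p1,c,R)
state=p1 head=-3 tape=bc[_]bbbcaaa   (p1,_)→(p2,b,R)
state=p2 head=-2 tape=bcb[b]bbcaaa   (p2,b)→(p1,c,R)
state=p1 head=-1 tape=bcbc[b]bcaaa   (p1,b)→(p0,b,L)
state=p0 head=-2 tape=bcb[c]bbcaaa   (p0,c)→(p3,b,R)
state=p3 head=-1 tape=bcbb[b]bcaaa   (p3,b)→(p3,b,L)
state=p3 head=-2 tape=bcb[b]bbcaaa   (p3,b)→(p3,b,L)
state=p3 head=-3 tape=bc[b]bbbcaaa   (p3,b)→(p3,b,L)
state=p3 head=-4 tape=b[c]bbbbcaaa   (p3,c)→(p3,_,R)
state=p3 head=-3 tape=b_[b]bbbcaaa   (p3,b)→(p3,b,L)
state=p3 head=-4 tape=b[_]bbbbcaaa   (p3,_)→(p0,_,L)
state=p0 head=-5 tape=[b]_bbbbcaaa
After 25 steps: state p0, head at -5, tape b_bbbbcaaa.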